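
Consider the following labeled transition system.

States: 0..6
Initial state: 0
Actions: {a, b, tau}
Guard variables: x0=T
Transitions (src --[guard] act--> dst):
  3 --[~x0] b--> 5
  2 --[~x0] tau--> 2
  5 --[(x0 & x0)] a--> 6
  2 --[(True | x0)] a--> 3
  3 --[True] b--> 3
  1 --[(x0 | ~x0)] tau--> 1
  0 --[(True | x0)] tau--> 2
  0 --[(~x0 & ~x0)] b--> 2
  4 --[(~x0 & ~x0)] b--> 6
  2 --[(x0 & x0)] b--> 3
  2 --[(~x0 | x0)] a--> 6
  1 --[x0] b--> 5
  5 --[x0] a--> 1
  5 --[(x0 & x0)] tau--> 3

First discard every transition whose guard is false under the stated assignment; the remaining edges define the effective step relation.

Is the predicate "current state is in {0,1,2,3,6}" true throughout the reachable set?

Allowed set {0,1,2,3,6}
Reach set: {0,2,3,6}
  0: ok
  2: ok
  3: ok
  6: ok

Answer: INVARIANT HOLDS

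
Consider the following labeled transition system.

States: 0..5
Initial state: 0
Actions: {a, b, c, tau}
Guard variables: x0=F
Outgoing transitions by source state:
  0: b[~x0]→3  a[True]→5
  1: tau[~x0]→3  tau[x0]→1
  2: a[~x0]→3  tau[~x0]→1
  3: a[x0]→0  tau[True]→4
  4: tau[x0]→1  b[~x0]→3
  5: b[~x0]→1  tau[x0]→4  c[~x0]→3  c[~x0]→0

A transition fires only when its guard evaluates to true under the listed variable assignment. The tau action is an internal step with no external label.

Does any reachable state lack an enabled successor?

Reach set: {0,1,3,4,5}
  0: a→5  b→3  [2 exit(s)]
  1: tau→3  [1 exit(s)]
  3: tau→4  [1 exit(s)]
  4: b→3  [1 exit(s)]
  5: b→1  c→0  c→3  [3 exit(s)]

Answer: DEADLOCK-FREE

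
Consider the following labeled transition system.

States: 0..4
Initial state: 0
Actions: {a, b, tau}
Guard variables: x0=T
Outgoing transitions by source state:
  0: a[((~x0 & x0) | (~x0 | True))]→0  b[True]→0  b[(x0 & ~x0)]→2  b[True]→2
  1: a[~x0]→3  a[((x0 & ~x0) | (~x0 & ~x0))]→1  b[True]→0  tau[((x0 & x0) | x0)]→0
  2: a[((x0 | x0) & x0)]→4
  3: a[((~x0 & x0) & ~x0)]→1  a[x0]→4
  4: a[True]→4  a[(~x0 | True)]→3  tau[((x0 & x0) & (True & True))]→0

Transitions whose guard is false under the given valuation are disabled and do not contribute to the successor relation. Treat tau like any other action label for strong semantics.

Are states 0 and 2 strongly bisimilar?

Answer: NOT BISIMILAR

Trace:
Compute ~ classes (split until stable):
  π0 = {{0,1,2,3,4}}
  π1 = {{0},{1},{2,3},{4}}
4 equivalence class(es) (converged in 2)
0∈{0}, 2∈{2,3}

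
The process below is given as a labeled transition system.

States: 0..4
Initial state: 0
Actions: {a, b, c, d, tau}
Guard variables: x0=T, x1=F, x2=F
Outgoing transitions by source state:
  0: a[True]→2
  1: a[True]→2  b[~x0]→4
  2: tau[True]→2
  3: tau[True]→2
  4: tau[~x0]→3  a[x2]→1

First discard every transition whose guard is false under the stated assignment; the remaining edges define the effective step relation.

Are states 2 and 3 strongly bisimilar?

Compute ~ classes (split until stable):
  P[0] = {{0,1,2,3,4}}
  P[1] = {{0,1},{2,3},{4}}
Fixed point at round 2; 3 class(es).
2∈{2,3}, 3∈{2,3}

Answer: BISIMILAR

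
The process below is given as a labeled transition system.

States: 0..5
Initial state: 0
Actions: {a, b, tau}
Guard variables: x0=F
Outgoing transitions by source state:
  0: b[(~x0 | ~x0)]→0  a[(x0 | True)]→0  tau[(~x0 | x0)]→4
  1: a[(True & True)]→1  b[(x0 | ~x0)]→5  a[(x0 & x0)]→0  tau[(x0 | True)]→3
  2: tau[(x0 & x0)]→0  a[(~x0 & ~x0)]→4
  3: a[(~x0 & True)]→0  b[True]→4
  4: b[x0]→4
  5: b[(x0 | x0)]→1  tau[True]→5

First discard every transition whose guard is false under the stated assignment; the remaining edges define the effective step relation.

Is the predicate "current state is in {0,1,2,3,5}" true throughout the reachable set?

Allowed set {0,1,2,3,5}
Reachable = {0,4}
  0: ok
  4: ✗ unsafe
counterexample path to 4: tau

Answer: INVARIANT VIOLATED at state 4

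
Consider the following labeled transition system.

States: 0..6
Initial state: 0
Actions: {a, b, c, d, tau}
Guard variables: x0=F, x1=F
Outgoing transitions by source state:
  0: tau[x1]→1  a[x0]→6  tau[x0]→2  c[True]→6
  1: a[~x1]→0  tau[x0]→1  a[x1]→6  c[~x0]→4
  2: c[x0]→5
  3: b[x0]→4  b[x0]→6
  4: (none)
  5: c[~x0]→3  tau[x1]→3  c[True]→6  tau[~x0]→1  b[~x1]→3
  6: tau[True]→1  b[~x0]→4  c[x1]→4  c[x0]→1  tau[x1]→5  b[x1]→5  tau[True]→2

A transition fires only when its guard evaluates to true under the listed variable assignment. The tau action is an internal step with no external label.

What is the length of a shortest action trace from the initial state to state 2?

Answer: 2

Trace:
BFS to 2:
  Layer 0: {0}
  Layer 1: {6}
  Layer 2: {1,2,4}
2 enters at depth 2; path c·tau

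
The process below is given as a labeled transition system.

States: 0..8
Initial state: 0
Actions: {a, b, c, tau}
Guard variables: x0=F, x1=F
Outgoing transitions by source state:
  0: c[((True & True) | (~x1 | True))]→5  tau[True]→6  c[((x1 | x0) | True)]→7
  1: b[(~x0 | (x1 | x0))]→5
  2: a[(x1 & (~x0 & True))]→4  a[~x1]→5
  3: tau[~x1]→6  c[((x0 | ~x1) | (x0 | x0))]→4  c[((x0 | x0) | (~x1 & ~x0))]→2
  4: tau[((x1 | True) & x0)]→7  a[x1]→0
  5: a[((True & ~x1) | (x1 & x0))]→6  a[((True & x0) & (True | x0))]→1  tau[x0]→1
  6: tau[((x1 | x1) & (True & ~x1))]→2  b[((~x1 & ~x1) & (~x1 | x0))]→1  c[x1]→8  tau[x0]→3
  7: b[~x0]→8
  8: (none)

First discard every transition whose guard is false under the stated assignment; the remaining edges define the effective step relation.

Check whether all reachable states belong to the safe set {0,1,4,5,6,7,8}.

Allowed set {0,1,4,5,6,7,8}
Reach set: {0,1,5,6,7,8}
  0: ✓
  1: ✓
  5: ✓
  6: ✓
  7: ✓
  8: ✓

Answer: INVARIANT HOLDS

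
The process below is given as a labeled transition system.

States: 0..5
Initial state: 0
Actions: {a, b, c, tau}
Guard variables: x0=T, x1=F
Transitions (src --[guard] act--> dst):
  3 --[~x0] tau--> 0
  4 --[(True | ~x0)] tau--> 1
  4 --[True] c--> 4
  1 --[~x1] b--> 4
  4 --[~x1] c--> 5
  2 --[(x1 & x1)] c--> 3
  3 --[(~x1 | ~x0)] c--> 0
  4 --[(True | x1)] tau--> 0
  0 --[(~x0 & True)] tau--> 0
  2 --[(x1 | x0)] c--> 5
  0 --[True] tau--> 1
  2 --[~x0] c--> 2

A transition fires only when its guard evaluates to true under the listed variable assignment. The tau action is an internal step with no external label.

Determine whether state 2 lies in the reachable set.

8 transition(s) survive guard evaluation.
L0 = {0}
L1 = {1}  total {0,1}
L2 = {4}  total {0,1,4}
L3 = {5}  total {0,1,4,5}
Reach set: {0,1,4,5}

Answer: UNREACHABLE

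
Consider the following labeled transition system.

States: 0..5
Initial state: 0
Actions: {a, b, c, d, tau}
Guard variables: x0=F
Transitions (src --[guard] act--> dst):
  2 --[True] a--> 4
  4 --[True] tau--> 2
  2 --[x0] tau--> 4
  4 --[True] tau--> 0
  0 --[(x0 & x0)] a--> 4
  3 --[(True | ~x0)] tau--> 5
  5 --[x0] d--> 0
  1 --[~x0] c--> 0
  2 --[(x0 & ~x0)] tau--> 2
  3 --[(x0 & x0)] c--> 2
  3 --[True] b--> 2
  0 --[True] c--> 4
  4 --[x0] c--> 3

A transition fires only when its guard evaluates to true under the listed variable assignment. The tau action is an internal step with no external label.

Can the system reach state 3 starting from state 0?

Guard filter leaves 7 enabled edge(s).
L0 = {0}
L1 = {4}  cumulative {0,4}
L2 = {2}  cumulative {0,2,4}
Reach set: {0,2,4}

Answer: UNREACHABLE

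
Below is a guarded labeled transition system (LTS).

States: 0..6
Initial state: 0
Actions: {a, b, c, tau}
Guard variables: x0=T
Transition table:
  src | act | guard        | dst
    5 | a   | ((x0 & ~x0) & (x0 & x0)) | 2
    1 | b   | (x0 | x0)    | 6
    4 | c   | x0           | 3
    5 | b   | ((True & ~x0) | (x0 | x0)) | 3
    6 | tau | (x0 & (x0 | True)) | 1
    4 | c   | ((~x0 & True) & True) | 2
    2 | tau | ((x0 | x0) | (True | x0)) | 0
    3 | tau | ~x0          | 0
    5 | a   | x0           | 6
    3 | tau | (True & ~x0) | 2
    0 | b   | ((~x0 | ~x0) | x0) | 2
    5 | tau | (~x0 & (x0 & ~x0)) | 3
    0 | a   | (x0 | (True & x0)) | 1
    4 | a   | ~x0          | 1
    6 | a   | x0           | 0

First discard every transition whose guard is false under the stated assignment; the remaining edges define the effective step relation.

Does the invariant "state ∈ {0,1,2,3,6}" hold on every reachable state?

Answer: INVARIANT HOLDS

Working:
Inv-set: {0,1,2,3,6}
Reach set: {0,1,2,6}
  0: ok
  1: ok
  2: ok
  6: ok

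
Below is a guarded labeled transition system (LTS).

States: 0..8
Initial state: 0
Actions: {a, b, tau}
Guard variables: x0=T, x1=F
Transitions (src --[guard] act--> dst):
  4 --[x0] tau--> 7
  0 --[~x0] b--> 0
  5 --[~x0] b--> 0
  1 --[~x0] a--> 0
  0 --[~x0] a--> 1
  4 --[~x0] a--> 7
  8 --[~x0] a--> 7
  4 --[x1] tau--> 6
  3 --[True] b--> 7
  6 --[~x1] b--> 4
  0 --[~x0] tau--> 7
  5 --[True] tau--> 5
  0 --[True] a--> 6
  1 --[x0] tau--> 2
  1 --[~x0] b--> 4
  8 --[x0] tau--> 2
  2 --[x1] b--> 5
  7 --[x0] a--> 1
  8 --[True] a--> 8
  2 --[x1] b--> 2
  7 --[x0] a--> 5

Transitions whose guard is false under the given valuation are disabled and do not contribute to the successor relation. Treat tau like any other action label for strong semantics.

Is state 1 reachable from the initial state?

Answer: REACHABLE

Analysis:
10 transition(s) survive guard evaluation.
depth 0: {0}
depth 1: {6}  cumulative {0,6}
depth 2: {4}  cumulative {0,4,6}
depth 3: {7}  cumulative {0,4,6,7}
depth 4: {1,5}  cumulative {0,1,4,5,6,7}
depth 5: {2}  cumulative {0,1,2,4,5,6,7}
Reachable = {0,1,2,4,5,6,7}
trace reaching 1: a·b·tau·a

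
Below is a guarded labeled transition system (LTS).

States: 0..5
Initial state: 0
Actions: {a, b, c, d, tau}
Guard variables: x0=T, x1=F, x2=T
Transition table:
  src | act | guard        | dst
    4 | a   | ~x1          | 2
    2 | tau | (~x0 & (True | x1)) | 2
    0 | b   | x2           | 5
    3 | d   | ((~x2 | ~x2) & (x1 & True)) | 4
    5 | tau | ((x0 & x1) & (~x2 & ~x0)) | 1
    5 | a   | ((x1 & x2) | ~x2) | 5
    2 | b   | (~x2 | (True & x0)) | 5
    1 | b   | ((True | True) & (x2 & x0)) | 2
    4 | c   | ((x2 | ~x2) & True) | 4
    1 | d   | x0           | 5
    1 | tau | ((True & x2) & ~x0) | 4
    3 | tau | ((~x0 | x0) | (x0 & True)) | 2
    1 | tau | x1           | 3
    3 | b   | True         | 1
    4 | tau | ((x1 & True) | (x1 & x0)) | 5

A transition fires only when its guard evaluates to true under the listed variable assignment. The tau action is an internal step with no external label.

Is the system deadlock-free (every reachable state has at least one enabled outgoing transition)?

Answer: DEADLOCK at state 5

Trace:
Reach set: {0,5}
  0: b→5  [1 exit(s)]
  5: ∅  [STUCK]
trace reaching 5: b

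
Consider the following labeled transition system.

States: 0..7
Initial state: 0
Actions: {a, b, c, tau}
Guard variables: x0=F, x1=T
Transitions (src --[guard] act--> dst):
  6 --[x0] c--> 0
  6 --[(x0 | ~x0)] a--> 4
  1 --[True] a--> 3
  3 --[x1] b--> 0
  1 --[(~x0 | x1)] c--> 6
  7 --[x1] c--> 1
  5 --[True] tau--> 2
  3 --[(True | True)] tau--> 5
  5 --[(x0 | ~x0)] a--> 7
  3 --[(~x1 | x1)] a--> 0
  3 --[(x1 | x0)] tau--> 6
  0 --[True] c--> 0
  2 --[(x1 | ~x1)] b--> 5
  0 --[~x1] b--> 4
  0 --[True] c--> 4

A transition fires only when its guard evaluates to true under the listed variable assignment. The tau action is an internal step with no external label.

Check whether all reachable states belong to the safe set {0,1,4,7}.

Answer: INVARIANT HOLDS

Analysis:
Allowed set {0,1,4,7}
Reach set: {0,4}
  0: safe
  4: safe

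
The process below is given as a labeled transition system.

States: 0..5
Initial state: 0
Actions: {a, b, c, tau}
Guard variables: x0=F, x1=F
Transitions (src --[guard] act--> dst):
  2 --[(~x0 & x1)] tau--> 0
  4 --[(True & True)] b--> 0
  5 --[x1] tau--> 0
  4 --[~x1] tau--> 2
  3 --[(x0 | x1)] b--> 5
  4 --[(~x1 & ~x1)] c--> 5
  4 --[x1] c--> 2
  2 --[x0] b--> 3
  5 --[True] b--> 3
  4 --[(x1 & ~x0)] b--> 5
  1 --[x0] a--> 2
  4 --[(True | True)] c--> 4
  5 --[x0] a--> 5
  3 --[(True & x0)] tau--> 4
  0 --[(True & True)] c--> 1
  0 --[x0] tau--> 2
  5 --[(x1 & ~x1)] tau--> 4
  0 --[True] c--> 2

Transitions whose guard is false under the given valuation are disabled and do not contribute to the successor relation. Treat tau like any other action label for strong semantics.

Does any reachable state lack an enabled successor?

Answer: DEADLOCK at state 1

Analysis:
Reach set: {0,1,2}
  0: c→1  c→2  [deg 2]
  1: ∅  [no exit]
  2: ∅  [no exit]
trace reaching 1: c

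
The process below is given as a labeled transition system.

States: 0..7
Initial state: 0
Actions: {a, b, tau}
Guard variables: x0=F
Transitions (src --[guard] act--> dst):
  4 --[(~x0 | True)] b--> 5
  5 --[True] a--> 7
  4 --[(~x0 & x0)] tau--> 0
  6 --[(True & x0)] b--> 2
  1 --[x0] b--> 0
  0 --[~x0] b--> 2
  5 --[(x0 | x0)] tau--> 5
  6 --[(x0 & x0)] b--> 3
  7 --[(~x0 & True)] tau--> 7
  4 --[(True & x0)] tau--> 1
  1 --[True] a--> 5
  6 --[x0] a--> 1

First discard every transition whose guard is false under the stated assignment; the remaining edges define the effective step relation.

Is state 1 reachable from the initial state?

Answer: UNREACHABLE

Working:
Guard filter leaves 5 enabled edge(s).
L0 = {0}
L1 = {2}  cumulative {0,2}
Reachable = {0,2}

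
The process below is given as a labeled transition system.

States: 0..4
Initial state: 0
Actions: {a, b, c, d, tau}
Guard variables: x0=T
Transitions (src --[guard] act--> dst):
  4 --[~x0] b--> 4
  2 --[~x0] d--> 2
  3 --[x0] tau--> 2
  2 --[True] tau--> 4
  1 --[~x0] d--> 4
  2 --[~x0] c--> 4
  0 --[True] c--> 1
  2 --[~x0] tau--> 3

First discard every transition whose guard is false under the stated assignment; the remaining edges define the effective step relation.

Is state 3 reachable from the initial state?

Answer: UNREACHABLE

Analysis:
Guard filter leaves 3 enabled edge(s).
L0 = {0}
L1 = {1}  cumulative {0,1}
Reach set: {0,1}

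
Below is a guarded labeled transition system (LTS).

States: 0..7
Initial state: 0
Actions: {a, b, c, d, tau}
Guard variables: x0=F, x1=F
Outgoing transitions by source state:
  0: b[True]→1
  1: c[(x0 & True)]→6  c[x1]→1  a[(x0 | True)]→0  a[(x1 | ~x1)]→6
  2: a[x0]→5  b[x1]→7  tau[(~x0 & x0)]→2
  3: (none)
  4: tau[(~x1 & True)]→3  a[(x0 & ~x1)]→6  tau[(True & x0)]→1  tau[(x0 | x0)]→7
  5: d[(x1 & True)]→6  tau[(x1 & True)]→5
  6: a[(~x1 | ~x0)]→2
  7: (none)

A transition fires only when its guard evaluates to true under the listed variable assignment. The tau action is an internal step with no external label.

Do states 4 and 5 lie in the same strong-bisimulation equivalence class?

Answer: NOT BISIMILAR

Analysis:
Compute ~ classes (split until stable):
  round 0: {{0,1,2,3,4,5,6,7}}
  round 1: {{0},{1,6},{2,3,5,7},{4}}
  round 2: {{0},{1},{2,3,5,7},{4},{6}}
5 equivalence class(es) (converged in 3)
[4]={4}  [5]={2,3,5,7}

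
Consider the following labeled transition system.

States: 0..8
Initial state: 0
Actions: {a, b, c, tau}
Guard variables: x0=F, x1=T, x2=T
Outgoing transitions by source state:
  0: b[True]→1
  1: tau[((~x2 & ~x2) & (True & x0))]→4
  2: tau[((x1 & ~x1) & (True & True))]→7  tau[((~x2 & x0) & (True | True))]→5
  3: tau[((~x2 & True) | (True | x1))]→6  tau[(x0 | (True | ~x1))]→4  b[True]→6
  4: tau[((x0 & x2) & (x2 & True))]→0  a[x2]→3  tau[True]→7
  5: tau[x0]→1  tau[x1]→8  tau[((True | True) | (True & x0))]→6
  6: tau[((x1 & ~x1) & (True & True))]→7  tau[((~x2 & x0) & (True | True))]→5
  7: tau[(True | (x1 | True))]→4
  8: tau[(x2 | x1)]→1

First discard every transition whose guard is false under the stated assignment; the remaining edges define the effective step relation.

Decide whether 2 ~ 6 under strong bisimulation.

Refine partition for ~:
  π0 = {{0,1,2,3,4,5,6,7,8}}
  π1 = {{0},{1,2,6},{3},{4},{5,7,8}}
  π2 = {{0},{1,2,6},{3},{4},{5},{7},{8}}
7 equivalence class(es) (converged in 3)
2∈{1,2,6}, 6∈{1,2,6}

Answer: BISIMILAR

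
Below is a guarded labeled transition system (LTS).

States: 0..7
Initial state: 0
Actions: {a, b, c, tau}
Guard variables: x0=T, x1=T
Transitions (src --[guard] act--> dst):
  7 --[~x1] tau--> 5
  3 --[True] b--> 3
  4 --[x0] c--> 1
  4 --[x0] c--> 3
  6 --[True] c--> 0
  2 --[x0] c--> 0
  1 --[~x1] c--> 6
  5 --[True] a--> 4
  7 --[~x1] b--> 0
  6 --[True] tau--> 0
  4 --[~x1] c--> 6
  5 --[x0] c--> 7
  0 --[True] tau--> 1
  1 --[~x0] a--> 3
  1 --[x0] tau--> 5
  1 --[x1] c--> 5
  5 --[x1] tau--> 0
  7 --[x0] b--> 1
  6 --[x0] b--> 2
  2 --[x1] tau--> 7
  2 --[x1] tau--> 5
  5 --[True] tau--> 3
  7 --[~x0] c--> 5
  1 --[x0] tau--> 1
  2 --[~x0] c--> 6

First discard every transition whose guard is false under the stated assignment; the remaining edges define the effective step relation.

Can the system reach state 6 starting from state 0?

Answer: UNREACHABLE

Working:
18 transition(s) survive guard evaluation.
Layer 0: {0}
Layer 1: {1}  now seen {0,1}
Layer 2: {5}  now seen {0,1,5}
Layer 3: {3,4,7}  now seen {0,1,3,4,5,7}
Reachable = {0,1,3,4,5,7}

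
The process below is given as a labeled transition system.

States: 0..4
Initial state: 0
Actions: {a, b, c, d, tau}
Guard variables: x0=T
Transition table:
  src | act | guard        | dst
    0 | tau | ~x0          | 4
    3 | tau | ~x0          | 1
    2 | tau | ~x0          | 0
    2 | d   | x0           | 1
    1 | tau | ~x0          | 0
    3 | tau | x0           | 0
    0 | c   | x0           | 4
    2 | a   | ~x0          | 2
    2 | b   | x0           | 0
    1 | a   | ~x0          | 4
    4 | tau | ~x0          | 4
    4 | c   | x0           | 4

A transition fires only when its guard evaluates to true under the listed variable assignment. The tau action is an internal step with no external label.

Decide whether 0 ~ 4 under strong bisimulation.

Answer: BISIMILAR

Analysis:
Bisimulation quotient by refinement:
  round 0: {{0,1,2,3,4}}
  round 1: {{0,4},{1},{2},{3}}
stable after 2 split(s): 4 block(s)
class of 0: {0,4}; class of 4: {0,4}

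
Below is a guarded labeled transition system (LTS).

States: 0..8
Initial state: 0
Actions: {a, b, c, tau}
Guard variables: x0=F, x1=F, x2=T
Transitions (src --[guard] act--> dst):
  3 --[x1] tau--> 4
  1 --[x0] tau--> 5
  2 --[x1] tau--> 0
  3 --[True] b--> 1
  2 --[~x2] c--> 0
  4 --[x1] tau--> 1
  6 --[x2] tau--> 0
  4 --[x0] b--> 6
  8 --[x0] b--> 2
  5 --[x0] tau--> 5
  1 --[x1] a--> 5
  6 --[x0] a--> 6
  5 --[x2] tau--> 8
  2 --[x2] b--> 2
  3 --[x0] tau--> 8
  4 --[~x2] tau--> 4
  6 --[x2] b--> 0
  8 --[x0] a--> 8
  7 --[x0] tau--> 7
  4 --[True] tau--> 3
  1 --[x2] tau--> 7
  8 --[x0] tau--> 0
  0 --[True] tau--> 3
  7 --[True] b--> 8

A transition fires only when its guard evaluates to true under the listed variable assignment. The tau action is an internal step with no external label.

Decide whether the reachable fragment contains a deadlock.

Answer: DEADLOCK at state 8

Trace:
Reachable = {0,1,3,7,8}
  0: tau→3  [deg 1]
  1: tau→7  [deg 1]
  3: b→1  [deg 1]
  7: b→8  [deg 1]
  8: ∅  [deadlock]
trace reaching 8: tau·b·tau·b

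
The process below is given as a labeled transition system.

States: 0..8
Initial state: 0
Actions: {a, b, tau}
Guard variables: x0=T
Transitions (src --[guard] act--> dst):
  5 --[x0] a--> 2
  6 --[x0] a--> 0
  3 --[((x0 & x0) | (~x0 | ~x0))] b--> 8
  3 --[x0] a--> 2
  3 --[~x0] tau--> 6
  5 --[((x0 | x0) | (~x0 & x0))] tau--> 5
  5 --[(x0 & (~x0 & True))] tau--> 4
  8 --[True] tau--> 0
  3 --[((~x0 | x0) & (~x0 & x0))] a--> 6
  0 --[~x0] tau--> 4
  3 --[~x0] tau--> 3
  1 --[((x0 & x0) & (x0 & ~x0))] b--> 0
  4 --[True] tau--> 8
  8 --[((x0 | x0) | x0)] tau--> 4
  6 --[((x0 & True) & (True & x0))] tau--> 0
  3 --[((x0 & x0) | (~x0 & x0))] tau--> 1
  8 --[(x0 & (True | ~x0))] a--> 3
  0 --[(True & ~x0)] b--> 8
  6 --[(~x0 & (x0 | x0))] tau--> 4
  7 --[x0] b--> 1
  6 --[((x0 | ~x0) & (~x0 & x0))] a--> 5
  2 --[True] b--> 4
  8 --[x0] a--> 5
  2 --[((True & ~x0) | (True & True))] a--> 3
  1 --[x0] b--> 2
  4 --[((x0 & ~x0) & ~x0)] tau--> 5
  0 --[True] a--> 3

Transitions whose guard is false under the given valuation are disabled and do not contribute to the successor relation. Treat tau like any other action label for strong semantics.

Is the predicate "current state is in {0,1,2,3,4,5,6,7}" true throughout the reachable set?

Answer: INVARIANT VIOLATED at state 8

Analysis:
Safe = {0,1,2,3,4,5,6,7}
R = {0,1,2,3,4,5,8}
  0: ok
  1: ok
  2: ok
  3: ok
  4: ok
  5: ok
  8: VIOLATES
counterexample path to 8: a·b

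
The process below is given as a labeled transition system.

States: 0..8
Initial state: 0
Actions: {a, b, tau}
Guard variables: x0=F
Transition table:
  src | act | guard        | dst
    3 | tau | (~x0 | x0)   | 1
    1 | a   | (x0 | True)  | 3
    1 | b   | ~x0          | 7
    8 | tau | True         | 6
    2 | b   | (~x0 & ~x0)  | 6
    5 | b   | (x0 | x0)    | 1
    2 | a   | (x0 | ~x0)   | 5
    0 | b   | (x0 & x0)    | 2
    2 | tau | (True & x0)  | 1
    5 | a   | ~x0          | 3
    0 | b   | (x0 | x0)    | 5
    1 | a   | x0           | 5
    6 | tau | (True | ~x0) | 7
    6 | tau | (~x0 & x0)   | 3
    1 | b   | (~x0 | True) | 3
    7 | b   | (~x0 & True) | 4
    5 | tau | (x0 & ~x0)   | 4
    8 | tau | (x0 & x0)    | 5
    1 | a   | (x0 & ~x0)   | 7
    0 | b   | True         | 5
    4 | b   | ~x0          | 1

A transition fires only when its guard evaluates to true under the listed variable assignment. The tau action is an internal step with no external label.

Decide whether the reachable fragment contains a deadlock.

Reach set: {0,1,3,4,5,7}
  0: b→5  [deg 1]
  1: a→3  b→3  b→7  [deg 3]
  3: tau→1  [deg 1]
  4: b→1  [deg 1]
  5: a→3  [deg 1]
  7: b→4  [deg 1]

Answer: DEADLOCK-FREE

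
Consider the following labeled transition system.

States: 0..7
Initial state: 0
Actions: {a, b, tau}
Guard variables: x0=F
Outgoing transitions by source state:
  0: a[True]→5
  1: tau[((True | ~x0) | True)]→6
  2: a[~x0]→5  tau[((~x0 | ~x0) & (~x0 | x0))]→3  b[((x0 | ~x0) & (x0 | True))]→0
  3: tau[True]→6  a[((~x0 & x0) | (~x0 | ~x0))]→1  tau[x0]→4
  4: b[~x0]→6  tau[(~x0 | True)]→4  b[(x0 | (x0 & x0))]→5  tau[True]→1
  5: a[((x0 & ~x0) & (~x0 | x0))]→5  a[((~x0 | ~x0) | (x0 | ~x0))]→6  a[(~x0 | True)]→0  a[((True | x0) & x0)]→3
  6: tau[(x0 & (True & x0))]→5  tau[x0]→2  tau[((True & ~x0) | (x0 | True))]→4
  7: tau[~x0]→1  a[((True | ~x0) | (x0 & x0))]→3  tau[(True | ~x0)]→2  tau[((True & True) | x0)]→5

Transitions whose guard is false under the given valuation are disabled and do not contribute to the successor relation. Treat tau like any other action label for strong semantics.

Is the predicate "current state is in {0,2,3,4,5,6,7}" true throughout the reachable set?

Safe = {0,2,3,4,5,6,7}
Reach set: {0,1,4,5,6}
  0: ✓
  1: ✗ unsafe
  4: ✓
  5: ✓
  6: ✓
counterexample path to 1: a·a·tau·tau

Answer: INVARIANT VIOLATED at state 1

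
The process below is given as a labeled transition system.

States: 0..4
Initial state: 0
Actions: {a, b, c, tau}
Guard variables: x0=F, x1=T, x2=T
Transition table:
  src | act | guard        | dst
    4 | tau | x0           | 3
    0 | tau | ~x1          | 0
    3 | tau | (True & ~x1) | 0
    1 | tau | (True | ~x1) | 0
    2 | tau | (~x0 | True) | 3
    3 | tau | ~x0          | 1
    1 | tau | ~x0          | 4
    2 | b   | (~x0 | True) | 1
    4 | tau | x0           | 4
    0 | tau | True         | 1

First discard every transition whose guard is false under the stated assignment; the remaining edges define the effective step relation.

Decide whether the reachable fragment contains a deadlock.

Answer: DEADLOCK at state 4

Trace:
Reachable = {0,1,4}
  0: tau→1  [1 exit(s)]
  1: tau→0  tau→4  [2 exit(s)]
  4: ∅  [deadlock]
Path to 4: tau·tau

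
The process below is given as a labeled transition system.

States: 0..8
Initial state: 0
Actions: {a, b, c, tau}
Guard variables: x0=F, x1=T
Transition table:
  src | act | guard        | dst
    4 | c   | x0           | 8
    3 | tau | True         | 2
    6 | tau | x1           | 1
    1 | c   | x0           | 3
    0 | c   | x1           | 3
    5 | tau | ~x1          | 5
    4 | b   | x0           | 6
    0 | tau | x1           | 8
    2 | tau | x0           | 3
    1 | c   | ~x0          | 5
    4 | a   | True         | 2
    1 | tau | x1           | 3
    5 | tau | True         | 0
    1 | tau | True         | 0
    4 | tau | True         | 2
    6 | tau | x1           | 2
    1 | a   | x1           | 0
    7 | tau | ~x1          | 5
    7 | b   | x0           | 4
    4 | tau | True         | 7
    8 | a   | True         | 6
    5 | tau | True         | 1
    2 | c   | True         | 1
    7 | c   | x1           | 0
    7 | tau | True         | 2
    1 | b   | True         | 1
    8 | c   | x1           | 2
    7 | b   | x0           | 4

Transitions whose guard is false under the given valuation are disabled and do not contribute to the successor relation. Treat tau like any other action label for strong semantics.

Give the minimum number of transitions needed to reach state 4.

Answer: UNREACHABLE

Trace:
BFS to 4:
  Layer 0: {0}
  Layer 1: {3,8}
  Layer 2: {2,6}
  Layer 3: {1}
  Layer 4: {5}
4 never appears.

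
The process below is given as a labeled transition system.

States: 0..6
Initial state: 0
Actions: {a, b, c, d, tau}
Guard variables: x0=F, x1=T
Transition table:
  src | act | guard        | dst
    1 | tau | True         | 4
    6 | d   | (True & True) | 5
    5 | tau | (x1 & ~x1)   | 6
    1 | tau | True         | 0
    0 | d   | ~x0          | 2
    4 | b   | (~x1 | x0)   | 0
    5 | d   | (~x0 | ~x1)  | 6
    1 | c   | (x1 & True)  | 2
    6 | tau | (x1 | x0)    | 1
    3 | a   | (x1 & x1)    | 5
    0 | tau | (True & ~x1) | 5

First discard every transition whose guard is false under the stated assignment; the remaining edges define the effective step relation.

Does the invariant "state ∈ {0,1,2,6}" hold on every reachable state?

Answer: INVARIANT HOLDS

Working:
Inv-set: {0,1,2,6}
R = {0,2}
  0: ok
  2: ok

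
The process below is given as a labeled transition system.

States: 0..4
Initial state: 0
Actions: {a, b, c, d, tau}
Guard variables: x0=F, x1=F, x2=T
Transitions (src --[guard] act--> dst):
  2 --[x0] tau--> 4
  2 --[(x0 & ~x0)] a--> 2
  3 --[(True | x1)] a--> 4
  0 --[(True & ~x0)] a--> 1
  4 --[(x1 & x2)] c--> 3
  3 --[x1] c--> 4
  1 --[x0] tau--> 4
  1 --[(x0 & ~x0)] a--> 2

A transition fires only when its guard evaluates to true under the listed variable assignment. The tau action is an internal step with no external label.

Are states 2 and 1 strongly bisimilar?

Answer: BISIMILAR

Trace:
Compute ~ classes (split until stable):
  π0 = {{0,1,2,3,4}}
  π1 = {{0,3},{1,2,4}}
stable after 2 split(s): 2 block(s)
2∈{1,2,4}, 1∈{1,2,4}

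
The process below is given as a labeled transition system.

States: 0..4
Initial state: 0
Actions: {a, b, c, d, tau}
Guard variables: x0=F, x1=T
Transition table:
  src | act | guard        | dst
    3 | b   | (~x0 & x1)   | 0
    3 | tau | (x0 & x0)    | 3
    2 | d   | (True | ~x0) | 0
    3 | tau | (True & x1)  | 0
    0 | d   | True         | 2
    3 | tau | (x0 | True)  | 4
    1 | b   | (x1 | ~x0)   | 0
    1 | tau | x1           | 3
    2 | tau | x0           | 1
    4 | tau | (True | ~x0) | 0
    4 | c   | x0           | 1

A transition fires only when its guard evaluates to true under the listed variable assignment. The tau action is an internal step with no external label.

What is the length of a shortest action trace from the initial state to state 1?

BFS to 1:
  L0 = {0}
  L1 = {2}
1 never appears.

Answer: UNREACHABLE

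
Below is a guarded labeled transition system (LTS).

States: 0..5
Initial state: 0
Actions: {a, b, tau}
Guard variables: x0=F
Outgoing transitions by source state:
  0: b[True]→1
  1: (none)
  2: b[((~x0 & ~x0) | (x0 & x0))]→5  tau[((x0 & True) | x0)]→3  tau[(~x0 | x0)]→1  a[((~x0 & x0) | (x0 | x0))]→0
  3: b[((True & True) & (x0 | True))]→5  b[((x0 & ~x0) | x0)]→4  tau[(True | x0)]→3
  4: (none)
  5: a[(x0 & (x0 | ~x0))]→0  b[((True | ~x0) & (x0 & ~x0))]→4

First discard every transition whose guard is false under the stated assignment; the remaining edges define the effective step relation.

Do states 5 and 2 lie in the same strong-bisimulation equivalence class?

Compute ~ classes (split until stable):
  round 0: {{0,1,2,3,4,5}}
  round 1: {{0},{1,4,5},{2,3}}
  round 2: {{0},{1,4,5},{2},{3}}
4 equivalence class(es) (converged in 3)
class of 5: {1,4,5}; class of 2: {2}

Answer: NOT BISIMILAR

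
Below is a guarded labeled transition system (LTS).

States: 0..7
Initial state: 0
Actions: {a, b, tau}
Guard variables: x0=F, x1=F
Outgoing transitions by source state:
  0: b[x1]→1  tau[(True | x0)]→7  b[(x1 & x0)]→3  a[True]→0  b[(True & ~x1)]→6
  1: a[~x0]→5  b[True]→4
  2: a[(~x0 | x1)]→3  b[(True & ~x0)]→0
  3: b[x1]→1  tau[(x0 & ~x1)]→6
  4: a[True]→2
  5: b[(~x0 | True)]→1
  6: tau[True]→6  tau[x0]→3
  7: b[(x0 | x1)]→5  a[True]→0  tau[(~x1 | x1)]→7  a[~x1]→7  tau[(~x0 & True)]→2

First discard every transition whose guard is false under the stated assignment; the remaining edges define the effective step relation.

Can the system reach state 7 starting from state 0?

Answer: REACHABLE

Analysis:
After dropping false guards: 14 live edges.
Layer 0: {0}
Layer 1: {6,7}  cumulative {0,6,7}
Layer 2: {2}  cumulative {0,2,6,7}
Layer 3: {3}  cumulative {0,2,3,6,7}
Reachable = {0,2,3,6,7}
trace reaching 7: tau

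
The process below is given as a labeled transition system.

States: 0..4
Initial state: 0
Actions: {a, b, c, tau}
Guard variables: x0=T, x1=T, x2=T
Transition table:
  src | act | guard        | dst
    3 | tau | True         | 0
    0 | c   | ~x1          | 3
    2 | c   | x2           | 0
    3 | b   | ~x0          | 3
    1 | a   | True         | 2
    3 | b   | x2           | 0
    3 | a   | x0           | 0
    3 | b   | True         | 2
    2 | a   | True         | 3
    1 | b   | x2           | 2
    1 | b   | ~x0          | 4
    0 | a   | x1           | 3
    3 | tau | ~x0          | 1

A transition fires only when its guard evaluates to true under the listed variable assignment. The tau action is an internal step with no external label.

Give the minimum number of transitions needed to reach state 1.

Answer: UNREACHABLE

Trace:
BFS to 1:
  L0 = {0}
  L1 = {3}
  L2 = {2}
1 never appears.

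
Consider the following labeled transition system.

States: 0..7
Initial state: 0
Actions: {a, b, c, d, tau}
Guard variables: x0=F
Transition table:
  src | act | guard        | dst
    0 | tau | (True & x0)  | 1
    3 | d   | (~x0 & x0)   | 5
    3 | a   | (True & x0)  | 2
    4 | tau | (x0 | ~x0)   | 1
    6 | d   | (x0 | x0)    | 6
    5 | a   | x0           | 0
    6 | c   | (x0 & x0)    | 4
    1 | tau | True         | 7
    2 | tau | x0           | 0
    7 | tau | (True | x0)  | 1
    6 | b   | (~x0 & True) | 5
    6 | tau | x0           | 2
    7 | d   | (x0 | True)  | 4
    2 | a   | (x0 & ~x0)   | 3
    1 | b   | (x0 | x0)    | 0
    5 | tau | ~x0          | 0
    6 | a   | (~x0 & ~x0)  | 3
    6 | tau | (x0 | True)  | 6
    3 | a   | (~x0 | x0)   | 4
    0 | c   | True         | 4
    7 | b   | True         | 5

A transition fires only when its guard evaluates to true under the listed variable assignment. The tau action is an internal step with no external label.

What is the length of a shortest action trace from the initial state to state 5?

Answer: 4

Trace:
Breadth-first toward 5:
  depth 0: {0}
  depth 1: {4}
  depth 2: {1}
  depth 3: {7}
  depth 4: {5}
5 enters at depth 4; path c·tau·tau·b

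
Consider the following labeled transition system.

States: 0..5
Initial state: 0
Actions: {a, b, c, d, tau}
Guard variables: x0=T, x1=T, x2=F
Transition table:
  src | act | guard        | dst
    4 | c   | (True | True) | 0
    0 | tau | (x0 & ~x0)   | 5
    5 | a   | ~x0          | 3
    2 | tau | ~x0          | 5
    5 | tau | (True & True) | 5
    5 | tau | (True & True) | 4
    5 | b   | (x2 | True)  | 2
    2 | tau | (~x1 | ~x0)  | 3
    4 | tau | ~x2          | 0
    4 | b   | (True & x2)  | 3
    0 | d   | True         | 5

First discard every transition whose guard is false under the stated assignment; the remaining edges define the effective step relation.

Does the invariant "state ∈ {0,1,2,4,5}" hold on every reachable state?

Answer: INVARIANT HOLDS

Working:
Inv-set: {0,1,2,4,5}
Reach set: {0,2,4,5}
  0: ok
  2: ok
  4: ok
  5: ok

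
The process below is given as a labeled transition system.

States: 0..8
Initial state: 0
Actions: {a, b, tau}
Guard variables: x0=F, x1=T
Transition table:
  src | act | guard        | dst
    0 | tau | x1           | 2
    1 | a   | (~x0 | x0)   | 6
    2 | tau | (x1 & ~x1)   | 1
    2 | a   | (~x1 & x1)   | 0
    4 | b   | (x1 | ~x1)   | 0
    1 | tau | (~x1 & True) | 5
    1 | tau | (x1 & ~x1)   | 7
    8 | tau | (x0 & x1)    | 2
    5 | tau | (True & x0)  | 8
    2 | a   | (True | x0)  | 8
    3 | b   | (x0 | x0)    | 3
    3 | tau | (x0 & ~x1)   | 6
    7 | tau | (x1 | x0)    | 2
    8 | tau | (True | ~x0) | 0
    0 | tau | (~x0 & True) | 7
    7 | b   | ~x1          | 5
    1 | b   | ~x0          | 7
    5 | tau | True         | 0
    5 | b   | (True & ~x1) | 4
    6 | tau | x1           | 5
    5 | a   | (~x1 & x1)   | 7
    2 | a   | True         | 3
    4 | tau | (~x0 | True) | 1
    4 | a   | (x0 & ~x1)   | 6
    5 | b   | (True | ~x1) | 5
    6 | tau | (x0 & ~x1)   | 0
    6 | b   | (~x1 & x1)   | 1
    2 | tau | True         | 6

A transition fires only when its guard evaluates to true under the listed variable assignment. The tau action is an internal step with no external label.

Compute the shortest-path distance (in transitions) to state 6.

Answer: 2

Trace:
BFS to 6:
  depth 0: {0}
  depth 1: {2,7}
  depth 2: {3,6,8}
depth(6)=2, e.g. tau·tau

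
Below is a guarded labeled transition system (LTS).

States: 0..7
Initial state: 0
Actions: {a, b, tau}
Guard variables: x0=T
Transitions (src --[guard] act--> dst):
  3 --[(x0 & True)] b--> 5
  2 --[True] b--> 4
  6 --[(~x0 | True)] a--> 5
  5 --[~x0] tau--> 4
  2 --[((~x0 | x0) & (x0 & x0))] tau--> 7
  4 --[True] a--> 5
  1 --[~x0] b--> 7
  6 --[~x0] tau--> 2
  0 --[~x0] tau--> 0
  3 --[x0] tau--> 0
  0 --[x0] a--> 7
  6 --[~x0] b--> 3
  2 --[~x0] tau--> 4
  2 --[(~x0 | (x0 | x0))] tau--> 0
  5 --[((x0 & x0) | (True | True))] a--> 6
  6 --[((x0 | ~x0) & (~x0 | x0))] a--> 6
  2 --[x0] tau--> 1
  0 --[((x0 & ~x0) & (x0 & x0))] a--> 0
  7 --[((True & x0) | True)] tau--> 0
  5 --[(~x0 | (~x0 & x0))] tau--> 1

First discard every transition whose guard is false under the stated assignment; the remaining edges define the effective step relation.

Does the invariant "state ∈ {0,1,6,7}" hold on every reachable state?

Allowed set {0,1,6,7}
R = {0,7}
  0: safe
  7: safe

Answer: INVARIANT HOLDS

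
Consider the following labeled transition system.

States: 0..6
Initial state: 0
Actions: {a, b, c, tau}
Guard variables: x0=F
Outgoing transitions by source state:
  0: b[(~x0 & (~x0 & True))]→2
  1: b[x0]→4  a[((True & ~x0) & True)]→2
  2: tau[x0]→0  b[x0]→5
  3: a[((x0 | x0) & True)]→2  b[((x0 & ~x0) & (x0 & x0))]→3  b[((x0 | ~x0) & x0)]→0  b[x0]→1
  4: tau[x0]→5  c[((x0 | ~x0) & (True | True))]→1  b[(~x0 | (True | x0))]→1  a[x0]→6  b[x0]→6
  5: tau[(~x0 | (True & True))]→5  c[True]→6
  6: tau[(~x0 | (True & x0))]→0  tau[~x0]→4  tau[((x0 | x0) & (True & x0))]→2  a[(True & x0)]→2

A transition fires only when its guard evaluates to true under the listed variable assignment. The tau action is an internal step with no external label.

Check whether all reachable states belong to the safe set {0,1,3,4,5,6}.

Inv-set: {0,1,3,4,5,6}
Reachable = {0,2}
  0: safe
  2: ✗ unsafe
counterexample path to 2: b

Answer: INVARIANT VIOLATED at state 2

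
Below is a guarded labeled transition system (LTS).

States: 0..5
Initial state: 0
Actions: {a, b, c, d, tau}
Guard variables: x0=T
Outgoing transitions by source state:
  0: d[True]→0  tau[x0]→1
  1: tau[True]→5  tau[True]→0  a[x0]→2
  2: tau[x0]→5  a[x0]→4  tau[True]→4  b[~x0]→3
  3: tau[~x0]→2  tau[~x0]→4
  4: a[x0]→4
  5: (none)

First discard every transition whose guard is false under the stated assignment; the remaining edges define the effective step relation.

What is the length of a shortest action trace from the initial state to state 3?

Answer: UNREACHABLE

Analysis:
BFS to 3:
  Layer 0: {0}
  Layer 1: {1}
  Layer 2: {2,5}
  Layer 3: {4}
3 never appears.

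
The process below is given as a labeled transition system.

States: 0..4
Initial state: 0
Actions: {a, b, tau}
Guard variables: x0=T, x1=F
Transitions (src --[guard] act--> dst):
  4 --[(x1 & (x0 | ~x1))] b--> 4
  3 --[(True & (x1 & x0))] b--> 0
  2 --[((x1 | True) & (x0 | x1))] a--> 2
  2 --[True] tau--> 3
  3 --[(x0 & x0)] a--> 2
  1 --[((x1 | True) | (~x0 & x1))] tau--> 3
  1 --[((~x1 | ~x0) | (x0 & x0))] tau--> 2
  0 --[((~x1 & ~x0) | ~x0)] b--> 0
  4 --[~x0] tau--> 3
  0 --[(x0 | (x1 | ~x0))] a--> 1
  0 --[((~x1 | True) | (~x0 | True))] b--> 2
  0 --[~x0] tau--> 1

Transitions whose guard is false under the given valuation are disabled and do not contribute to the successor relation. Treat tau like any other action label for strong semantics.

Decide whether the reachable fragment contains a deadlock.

Reach set: {0,1,2,3}
  0: a→1  b→2  [2 exit(s)]
  1: tau→2  tau→3  [2 exit(s)]
  2: a→2  tau→3  [2 exit(s)]
  3: a→2  [1 exit(s)]

Answer: DEADLOCK-FREE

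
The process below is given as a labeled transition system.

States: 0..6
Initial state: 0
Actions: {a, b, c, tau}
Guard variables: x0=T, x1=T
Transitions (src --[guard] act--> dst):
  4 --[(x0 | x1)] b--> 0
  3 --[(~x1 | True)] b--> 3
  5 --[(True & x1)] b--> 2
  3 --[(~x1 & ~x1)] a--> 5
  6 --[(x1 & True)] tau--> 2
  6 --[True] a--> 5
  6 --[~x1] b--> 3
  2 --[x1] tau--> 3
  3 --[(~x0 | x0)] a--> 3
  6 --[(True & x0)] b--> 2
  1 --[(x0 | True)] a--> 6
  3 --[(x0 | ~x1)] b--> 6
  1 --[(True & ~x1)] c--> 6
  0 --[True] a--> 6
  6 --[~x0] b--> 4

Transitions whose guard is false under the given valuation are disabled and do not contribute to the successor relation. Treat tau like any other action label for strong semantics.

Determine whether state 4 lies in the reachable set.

11 transition(s) survive guard evaluation.
Layer 0: {0}
Layer 1: {6}  now seen {0,6}
Layer 2: {2,5}  now seen {0,2,5,6}
Layer 3: {3}  now seen {0,2,3,5,6}
Reach set: {0,2,3,5,6}

Answer: UNREACHABLE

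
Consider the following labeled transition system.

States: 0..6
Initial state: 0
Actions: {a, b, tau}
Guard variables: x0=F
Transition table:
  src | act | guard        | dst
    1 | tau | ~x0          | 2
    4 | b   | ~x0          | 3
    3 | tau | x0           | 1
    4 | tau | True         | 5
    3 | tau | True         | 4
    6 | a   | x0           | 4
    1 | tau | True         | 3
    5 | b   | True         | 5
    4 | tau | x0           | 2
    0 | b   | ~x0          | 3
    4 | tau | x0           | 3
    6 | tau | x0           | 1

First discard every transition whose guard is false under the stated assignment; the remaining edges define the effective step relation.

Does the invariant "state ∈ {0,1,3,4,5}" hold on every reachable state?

Answer: INVARIANT HOLDS

Analysis:
Allowed set {0,1,3,4,5}
Reach set: {0,3,4,5}
  0: ok
  3: ok
  4: ok
  5: ok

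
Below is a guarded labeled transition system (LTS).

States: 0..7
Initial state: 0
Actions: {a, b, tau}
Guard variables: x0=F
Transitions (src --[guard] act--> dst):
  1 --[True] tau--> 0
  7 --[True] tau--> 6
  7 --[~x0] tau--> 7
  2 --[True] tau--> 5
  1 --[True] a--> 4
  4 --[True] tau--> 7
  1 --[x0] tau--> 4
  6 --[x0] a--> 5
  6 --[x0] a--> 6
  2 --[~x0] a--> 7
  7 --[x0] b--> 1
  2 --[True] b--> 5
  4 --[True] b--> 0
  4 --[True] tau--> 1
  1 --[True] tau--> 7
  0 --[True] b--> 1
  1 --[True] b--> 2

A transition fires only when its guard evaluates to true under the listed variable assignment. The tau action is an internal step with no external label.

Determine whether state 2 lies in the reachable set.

13 transition(s) survive guard evaluation.
Layer 0: {0}
Layer 1: {1}  cumulative {0,1}
Layer 2: {2,4,7}  cumulative {0,1,2,4,7}
Layer 3: {5,6}  cumulative {0,1,2,4,5,6,7}
Reach set: {0,1,2,4,5,6,7}
witness 2: b·b

Answer: REACHABLE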